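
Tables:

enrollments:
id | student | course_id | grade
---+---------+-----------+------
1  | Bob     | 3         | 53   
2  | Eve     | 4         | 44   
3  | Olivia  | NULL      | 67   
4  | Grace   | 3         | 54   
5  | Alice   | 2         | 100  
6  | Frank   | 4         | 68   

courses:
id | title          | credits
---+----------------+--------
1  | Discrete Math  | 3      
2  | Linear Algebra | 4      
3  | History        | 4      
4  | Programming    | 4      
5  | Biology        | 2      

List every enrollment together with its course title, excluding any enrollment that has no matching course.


INNER JOIN keeps only enrollments rows whose course_id matches an id in courses. Walk through each enrollment:
  - enrollment 1 (Bob): course_id=3 -> matches History
  - enrollment 2 (Eve): course_id=4 -> matches Programming
  - enrollment 3 (Olivia): course_id=NULL, no match -> dropped
  - enrollment 4 (Grace): course_id=3 -> matches History
  - enrollment 5 (Alice): course_id=2 -> matches Linear Algebra
  - enrollment 6 (Frank): course_id=4 -> matches Programming
So 1 of 6 rows is dropped.

SQL:
SELECT a.student, b.title AS course
FROM enrollments a
INNER JOIN courses b ON a.course_id = b.id

Result:
student | course        
--------+---------------
Bob     | History       
Eve     | Programming   
Grace   | History       
Alice   | Linear Algebra
Frank   | Programming   


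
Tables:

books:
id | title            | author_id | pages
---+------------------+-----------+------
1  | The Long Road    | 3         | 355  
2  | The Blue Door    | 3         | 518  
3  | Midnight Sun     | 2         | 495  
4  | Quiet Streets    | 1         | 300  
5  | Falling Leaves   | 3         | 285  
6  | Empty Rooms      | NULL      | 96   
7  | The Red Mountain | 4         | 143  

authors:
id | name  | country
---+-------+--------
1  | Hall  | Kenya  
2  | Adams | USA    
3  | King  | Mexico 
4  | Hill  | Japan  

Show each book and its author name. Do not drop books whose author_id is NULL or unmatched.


LEFT JOIN keeps every row from books (the left table); where author_id has no match in authors, the author columns become NULL. Walk through each book:
  - book 1 (The Long Road): author_id=3 -> matches King
  - book 2 (The Blue Door): author_id=3 -> matches King
  - book 3 (Midnight Sun): author_id=2 -> matches Adams
  - book 4 (Quiet Streets): author_id=1 -> matches Hall
  - book 5 (Falling Leaves): author_id=3 -> matches King
  - book 6 (Empty Rooms): author_id=NULL, no match -> kept with NULL
  - book 7 (The Red Mountain): author_id=4 -> matches Hill
All 7 rows appear; 1 has NULL author.

SQL:
SELECT a.title, b.name AS author
FROM books a
LEFT JOIN authors b ON a.author_id = b.id

Result:
title            | author
-----------------+-------
The Long Road    | King  
The Blue Door    | King  
Midnight Sun     | Adams 
Quiet Streets    | Hall  
Falling Leaves   | King  
Empty Rooms      | NULL  
The Red Mountain | Hill  


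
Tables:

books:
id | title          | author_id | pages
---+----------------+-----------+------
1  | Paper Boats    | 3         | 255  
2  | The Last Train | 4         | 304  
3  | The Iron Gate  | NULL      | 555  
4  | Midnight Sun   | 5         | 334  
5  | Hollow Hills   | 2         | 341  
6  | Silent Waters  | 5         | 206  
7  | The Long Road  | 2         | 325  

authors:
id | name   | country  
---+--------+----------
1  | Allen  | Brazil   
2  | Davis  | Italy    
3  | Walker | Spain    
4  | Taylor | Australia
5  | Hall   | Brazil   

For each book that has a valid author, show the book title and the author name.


INNER JOIN keeps only books rows whose author_id matches an id in authors. Walk through each book:
  - book 1 (Paper Boats): author_id=3 -> matches Walker
  - book 2 (The Last Train): author_id=4 -> matches Taylor
  - book 3 (The Iron Gate): author_id=NULL, no match -> dropped
  - book 4 (Midnight Sun): author_id=5 -> matches Hall
  - book 5 (Hollow Hills): author_id=2 -> matches Davis
  - book 6 (Silent Waters): author_id=5 -> matches Hall
  - book 7 (The Long Road): author_id=2 -> matches Davis
So 1 of 7 rows is dropped.

SQL:
SELECT a.title, b.name AS author
FROM books a
INNER JOIN authors b ON a.author_id = b.id

Result:
title          | author
---------------+-------
Paper Boats    | Walker
The Last Train | Taylor
Midnight Sun   | Hall  
Hollow Hills   | Davis 
Silent Waters  | Hall  
The Long Road  | Davis 


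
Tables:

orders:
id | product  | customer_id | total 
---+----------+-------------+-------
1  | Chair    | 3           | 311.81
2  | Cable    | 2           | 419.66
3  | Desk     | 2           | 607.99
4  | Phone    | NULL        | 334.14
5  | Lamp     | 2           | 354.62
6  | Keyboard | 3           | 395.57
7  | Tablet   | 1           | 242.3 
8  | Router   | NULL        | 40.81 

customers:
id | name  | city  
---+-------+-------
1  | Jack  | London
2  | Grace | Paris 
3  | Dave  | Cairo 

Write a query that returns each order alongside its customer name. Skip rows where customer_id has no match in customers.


INNER JOIN keeps only orders rows whose customer_id matches an id in customers. Walk through each order:
  - order 1 (Chair): customer_id=3 -> matches Dave
  - order 2 (Cable): customer_id=2 -> matches Grace
  - order 3 (Desk): customer_id=2 -> matches Grace
  - order 4 (Phone): customer_id=NULL, no match -> dropped
  - order 5 (Lamp): customer_id=2 -> matches Grace
  - order 6 (Keyboard): customer_id=3 -> matches Dave
  - order 7 (Tablet): customer_id=1 -> matches Jack
  - order 8 (Router): customer_id=NULL, no match -> dropped
So 2 of 8 rows are dropped.

SQL:
SELECT a.product, b.name AS customer
FROM orders a
INNER JOIN customers b ON a.customer_id = b.id

Result:
product  | customer
---------+---------
Chair    | Dave    
Cable    | Grace   
Desk     | Grace   
Lamp     | Grace   
Keyboard | Dave    
Tablet   | Jack    


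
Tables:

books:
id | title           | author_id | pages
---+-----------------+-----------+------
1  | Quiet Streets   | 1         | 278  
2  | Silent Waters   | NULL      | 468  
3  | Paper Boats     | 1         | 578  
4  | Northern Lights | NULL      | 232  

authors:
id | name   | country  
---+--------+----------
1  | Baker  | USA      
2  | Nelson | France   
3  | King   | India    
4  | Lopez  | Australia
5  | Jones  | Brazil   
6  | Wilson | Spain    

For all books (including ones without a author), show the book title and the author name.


LEFT JOIN keeps every row from books (the left table); where author_id has no match in authors, the author columns become NULL. Walk through each book:
  - book 1 (Quiet Streets): author_id=1 -> matches Baker
  - book 2 (Silent Waters): author_id=NULL, no match -> kept with NULL
  - book 3 (Paper Boats): author_id=1 -> matches Baker
  - book 4 (Northern Lights): author_id=NULL, no match -> kept with NULL
All 4 rows appear; 2 have NULL author.

SQL:
SELECT a.title, b.name AS author
FROM books a
LEFT JOIN authors b ON a.author_id = b.id

Result:
title           | author
----------------+-------
Quiet Streets   | Baker 
Silent Waters   | NULL  
Paper Boats     | Baker 
Northern Lights | NULL  


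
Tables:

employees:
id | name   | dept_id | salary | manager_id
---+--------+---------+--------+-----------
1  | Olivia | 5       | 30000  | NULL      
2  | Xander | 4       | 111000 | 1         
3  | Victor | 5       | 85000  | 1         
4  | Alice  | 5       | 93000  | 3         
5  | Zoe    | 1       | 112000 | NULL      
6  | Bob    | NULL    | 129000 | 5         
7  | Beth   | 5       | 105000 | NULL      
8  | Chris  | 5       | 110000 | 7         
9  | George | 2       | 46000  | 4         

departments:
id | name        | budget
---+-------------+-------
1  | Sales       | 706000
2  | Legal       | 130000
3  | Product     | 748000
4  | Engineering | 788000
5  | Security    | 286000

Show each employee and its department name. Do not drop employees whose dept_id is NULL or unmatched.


LEFT JOIN keeps every row from employees (the left table); where dept_id has no match in departments, the department columns become NULL. Walk through each employee:
  - employee 1 (Olivia): dept_id=5 -> matches Security
  - employee 2 (Xander): dept_id=4 -> matches Engineering
  - employee 3 (Victor): dept_id=5 -> matches Security
  - employee 4 (Alice): dept_id=5 -> matches Security
  - employee 5 (Zoe): dept_id=1 -> matches Sales
  - employee 6 (Bob): dept_id=NULL, no match -> kept with NULL
  - employee 7 (Beth): dept_id=5 -> matches Security
  - employee 8 (Chris): dept_id=5 -> matches Security
  - employee 9 (George): dept_id=2 -> matches Legal
All 9 rows appear; 1 has NULL department.

SQL:
SELECT a.name, b.name AS department
FROM employees a
LEFT JOIN departments b ON a.dept_id = b.id

Result:
name   | department 
-------+------------
Olivia | Security   
Xander | Engineering
Victor | Security   
Alice  | Security   
Zoe    | Sales      
Bob    | NULL       
Beth   | Security   
Chris  | Security   
George | Legal      


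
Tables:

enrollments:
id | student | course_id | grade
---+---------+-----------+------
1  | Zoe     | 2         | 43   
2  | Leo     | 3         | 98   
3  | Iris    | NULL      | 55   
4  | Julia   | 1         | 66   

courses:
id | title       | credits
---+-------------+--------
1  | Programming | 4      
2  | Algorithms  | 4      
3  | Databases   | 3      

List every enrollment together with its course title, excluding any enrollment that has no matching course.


INNER JOIN keeps only enrollments rows whose course_id matches an id in courses. Walk through each enrollment:
  - enrollment 1 (Zoe): course_id=2 -> matches Algorithms
  - enrollment 2 (Leo): course_id=3 -> matches Databases
  - enrollment 3 (Iris): course_id=NULL, no match -> dropped
  - enrollment 4 (Julia): course_id=1 -> matches Programming
So 1 of 4 rows is dropped.

SQL:
SELECT a.student, b.title AS course
FROM enrollments a
INNER JOIN courses b ON a.course_id = b.id

Result:
student | course     
--------+------------
Zoe     | Algorithms 
Leo     | Databases  
Julia   | Programming


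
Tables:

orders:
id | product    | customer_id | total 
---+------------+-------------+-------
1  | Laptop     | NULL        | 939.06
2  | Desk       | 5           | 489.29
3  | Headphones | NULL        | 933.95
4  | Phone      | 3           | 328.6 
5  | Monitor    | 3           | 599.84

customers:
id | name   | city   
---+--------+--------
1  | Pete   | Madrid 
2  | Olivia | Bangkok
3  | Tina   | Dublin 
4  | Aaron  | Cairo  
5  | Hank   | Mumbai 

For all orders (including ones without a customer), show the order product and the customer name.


LEFT JOIN keeps every row from orders (the left table); where customer_id has no match in customers, the customer columns become NULL. Walk through each order:
  - order 1 (Laptop): customer_id=NULL, no match -> kept with NULL
  - order 2 (Desk): customer_id=5 -> matches Hank
  - order 3 (Headphones): customer_id=NULL, no match -> kept with NULL
  - order 4 (Phone): customer_id=3 -> matches Tina
  - order 5 (Monitor): customer_id=3 -> matches Tina
All 5 rows appear; 2 have NULL customer.

SQL:
SELECT a.product, b.name AS customer
FROM orders a
LEFT JOIN customers b ON a.customer_id = b.id

Result:
product    | customer
-----------+---------
Laptop     | NULL    
Desk       | Hank    
Headphones | NULL    
Phone      | Tina    
Monitor    | Tina    


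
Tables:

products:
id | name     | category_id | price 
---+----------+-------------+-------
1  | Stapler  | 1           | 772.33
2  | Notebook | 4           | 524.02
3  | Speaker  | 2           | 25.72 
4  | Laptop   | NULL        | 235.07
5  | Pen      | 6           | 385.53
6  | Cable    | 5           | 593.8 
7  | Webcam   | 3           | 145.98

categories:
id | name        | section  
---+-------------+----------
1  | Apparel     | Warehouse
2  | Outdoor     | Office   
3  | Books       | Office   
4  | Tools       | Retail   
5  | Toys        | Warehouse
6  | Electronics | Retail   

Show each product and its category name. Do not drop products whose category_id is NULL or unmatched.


LEFT JOIN keeps every row from products (the left table); where category_id has no match in categories, the category columns become NULL. Walk through each product:
  - product 1 (Stapler): category_id=1 -> matches Apparel
  - product 2 (Notebook): category_id=4 -> matches Tools
  - product 3 (Speaker): category_id=2 -> matches Outdoor
  - product 4 (Laptop): category_id=NULL, no match -> kept with NULL
  - product 5 (Pen): category_id=6 -> matches Electronics
  - product 6 (Cable): category_id=5 -> matches Toys
  - product 7 (Webcam): category_id=3 -> matches Books
All 7 rows appear; 1 has NULL category.

SQL:
SELECT a.name, b.name AS category
FROM products a
LEFT JOIN categories b ON a.category_id = b.id

Result:
name     | category   
---------+------------
Stapler  | Apparel    
Notebook | Tools      
Speaker  | Outdoor    
Laptop   | NULL       
Pen      | Electronics
Cable    | Toys       
Webcam   | Books      


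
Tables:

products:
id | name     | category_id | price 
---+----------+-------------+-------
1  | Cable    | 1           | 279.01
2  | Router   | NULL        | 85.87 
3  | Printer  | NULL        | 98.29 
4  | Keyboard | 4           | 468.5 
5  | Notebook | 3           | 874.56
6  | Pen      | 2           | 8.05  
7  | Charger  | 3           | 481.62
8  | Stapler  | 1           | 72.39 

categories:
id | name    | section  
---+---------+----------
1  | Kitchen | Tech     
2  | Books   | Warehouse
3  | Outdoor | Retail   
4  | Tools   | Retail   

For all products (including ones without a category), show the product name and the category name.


LEFT JOIN keeps every row from products (the left table); where category_id has no match in categories, the category columns become NULL. Walk through each product:
  - product 1 (Cable): category_id=1 -> matches Kitchen
  - product 2 (Router): category_id=NULL, no match -> kept with NULL
  - product 3 (Printer): category_id=NULL, no match -> kept with NULL
  - product 4 (Keyboard): category_id=4 -> matches Tools
  - product 5 (Notebook): category_id=3 -> matches Outdoor
  - product 6 (Pen): category_id=2 -> matches Books
  - product 7 (Charger): category_id=3 -> matches Outdoor
  - product 8 (Stapler): category_id=1 -> matches Kitchen
All 8 rows appear; 2 have NULL category.

SQL:
SELECT a.name, b.name AS category
FROM products a
LEFT JOIN categories b ON a.category_id = b.id

Result:
name     | category
---------+---------
Cable    | Kitchen 
Router   | NULL    
Printer  | NULL    
Keyboard | Tools   
Notebook | Outdoor 
Pen      | Books   
Charger  | Outdoor 
Stapler  | Kitchen 


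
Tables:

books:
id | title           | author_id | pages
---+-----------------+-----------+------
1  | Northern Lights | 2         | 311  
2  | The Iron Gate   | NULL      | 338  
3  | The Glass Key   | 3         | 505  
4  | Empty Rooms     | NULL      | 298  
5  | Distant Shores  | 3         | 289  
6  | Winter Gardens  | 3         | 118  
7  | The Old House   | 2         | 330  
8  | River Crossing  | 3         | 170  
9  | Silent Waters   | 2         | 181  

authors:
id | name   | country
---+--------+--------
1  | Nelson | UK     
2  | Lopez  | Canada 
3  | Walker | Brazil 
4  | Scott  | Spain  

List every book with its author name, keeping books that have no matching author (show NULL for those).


LEFT JOIN keeps every row from books (the left table); where author_id has no match in authors, the author columns become NULL. Walk through each book:
  - book 1 (Northern Lights): author_id=2 -> matches Lopez
  - book 2 (The Iron Gate): author_id=NULL, no match -> kept with NULL
  - book 3 (The Glass Key): author_id=3 -> matches Walker
  - book 4 (Empty Rooms): author_id=NULL, no match -> kept with NULL
  - book 5 (Distant Shores): author_id=3 -> matches Walker
  - book 6 (Winter Gardens): author_id=3 -> matches Walker
  - book 7 (The Old House): author_id=2 -> matches Lopez
  - book 8 (River Crossing): author_id=3 -> matches Walker
  - book 9 (Silent Waters): author_id=2 -> matches Lopez
All 9 rows appear; 2 have NULL author.

SQL:
SELECT a.title, b.name AS author
FROM books a
LEFT JOIN authors b ON a.author_id = b.id

Result:
title           | author
----------------+-------
Northern Lights | Lopez 
The Iron Gate   | NULL  
The Glass Key   | Walker
Empty Rooms     | NULL  
Distant Shores  | Walker
Winter Gardens  | Walker
The Old House   | Lopez 
River Crossing  | Walker
Silent Waters   | Lopez 


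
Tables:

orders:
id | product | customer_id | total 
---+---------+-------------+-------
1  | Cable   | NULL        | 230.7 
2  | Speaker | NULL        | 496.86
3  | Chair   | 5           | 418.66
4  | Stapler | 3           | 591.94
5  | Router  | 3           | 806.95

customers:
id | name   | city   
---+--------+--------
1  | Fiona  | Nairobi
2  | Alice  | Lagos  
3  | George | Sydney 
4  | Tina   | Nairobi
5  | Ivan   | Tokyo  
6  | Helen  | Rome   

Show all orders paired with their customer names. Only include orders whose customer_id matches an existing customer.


INNER JOIN keeps only orders rows whose customer_id matches an id in customers. Walk through each order:
  - order 1 (Cable): customer_id=NULL, no match -> dropped
  - order 2 (Speaker): customer_id=NULL, no match -> dropped
  - order 3 (Chair): customer_id=5 -> matches Ivan
  - order 4 (Stapler): customer_id=3 -> matches George
  - order 5 (Router): customer_id=3 -> matches George
So 2 of 5 rows are dropped.

SQL:
SELECT a.product, b.name AS customer
FROM orders a
INNER JOIN customers b ON a.customer_id = b.id

Result:
product | customer
--------+---------
Chair   | Ivan    
Stapler | George  
Router  | George  


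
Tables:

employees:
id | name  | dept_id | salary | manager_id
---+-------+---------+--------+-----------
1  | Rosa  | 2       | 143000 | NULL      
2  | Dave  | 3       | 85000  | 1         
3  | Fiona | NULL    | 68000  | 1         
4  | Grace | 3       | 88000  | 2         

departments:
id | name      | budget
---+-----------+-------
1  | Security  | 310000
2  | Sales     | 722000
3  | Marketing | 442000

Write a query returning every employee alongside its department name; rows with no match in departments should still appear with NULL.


LEFT JOIN keeps every row from employees (the left table); where dept_id has no match in departments, the department columns become NULL. Walk through each employee:
  - employee 1 (Rosa): dept_id=2 -> matches Sales
  - employee 2 (Dave): dept_id=3 -> matches Marketing
  - employee 3 (Fiona): dept_id=NULL, no match -> kept with NULL
  - employee 4 (Grace): dept_id=3 -> matches Marketing
All 4 rows appear; 1 has NULL department.

SQL:
SELECT a.name, b.name AS department
FROM employees a
LEFT JOIN departments b ON a.dept_id = b.id

Result:
name  | department
------+-----------
Rosa  | Sales     
Dave  | Marketing 
Fiona | NULL      
Grace | Marketing 


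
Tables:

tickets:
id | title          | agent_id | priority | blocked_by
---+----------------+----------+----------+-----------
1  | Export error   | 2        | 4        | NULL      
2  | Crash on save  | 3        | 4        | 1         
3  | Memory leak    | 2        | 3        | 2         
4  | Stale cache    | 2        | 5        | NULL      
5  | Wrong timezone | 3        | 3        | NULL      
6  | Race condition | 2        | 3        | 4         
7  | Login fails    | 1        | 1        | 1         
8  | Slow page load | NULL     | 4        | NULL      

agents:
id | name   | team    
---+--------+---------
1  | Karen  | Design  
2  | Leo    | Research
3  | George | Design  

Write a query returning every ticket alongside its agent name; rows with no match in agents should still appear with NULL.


LEFT JOIN keeps every row from tickets (the left table); where agent_id has no match in agents, the agent columns become NULL. Walk through each ticket:
  - ticket 1 (Export error): agent_id=2 -> matches Leo
  - ticket 2 (Crash on save): agent_id=3 -> matches George
  - ticket 3 (Memory leak): agent_id=2 -> matches Leo
  - ticket 4 (Stale cache): agent_id=2 -> matches Leo
  - ticket 5 (Wrong timezone): agent_id=3 -> matches George
  - ticket 6 (Race condition): agent_id=2 -> matches Leo
  - ticket 7 (Login fails): agent_id=1 -> matches Karen
  - ticket 8 (Slow page load): agent_id=NULL, no match -> kept with NULL
All 8 rows appear; 1 has NULL agent.

SQL:
SELECT a.title, b.name AS agent
FROM tickets a
LEFT JOIN agents b ON a.agent_id = b.id

Result:
title          | agent 
---------------+-------
Export error   | Leo   
Crash on save  | George
Memory leak    | Leo   
Stale cache    | Leo   
Wrong timezone | George
Race condition | Leo   
Login fails    | Karen 
Slow page load | NULL  


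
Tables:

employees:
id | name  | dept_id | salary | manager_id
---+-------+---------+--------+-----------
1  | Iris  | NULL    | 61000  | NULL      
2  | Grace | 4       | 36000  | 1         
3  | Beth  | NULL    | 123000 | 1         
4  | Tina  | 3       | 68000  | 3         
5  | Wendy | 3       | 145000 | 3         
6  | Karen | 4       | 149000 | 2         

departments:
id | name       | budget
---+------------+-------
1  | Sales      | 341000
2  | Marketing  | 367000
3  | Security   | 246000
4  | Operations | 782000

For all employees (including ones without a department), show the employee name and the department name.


LEFT JOIN keeps every row from employees (the left table); where dept_id has no match in departments, the department columns become NULL. Walk through each employee:
  - employee 1 (Iris): dept_id=NULL, no match -> kept with NULL
  - employee 2 (Grace): dept_id=4 -> matches Operations
  - employee 3 (Beth): dept_id=NULL, no match -> kept with NULL
  - employee 4 (Tina): dept_id=3 -> matches Security
  - employee 5 (Wendy): dept_id=3 -> matches Security
  - employee 6 (Karen): dept_id=4 -> matches Operations
All 6 rows appear; 2 have NULL department.

SQL:
SELECT a.name, b.name AS department
FROM employees a
LEFT JOIN departments b ON a.dept_id = b.id

Result:
name  | department
------+-----------
Iris  | NULL      
Grace | Operations
Beth  | NULL      
Tina  | Security  
Wendy | Security  
Karen | Operations


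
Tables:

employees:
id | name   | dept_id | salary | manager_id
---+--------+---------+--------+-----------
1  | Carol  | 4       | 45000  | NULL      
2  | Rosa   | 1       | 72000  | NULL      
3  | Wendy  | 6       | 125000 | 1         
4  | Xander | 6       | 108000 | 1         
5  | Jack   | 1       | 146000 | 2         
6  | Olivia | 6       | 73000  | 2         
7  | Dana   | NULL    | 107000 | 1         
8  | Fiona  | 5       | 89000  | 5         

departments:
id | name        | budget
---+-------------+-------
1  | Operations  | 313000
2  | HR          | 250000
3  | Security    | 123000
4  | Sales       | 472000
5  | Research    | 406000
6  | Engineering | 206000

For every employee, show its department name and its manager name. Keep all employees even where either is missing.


Two LEFT JOINs from the same base table employees: one to departments via dept_id, one to employees itself via manager_id. Both are LEFT so every employee is preserved.
Match against departments:
  - employee 1 (Carol): dept_id=4 -> matches Sales
  - employee 2 (Rosa): dept_id=1 -> matches Operations
  - employee 3 (Wendy): dept_id=6 -> matches Engineering
  - employee 4 (Xander): dept_id=6 -> matches Engineering
  - employee 5 (Jack): dept_id=1 -> matches Operations
  - employee 6 (Olivia): dept_id=6 -> matches Engineering
  - employee 7 (Dana): dept_id=NULL, no match -> kept with NULL
  - employee 8 (Fiona): dept_id=5 -> matches Research
Match against employees (self):
  - employee 1 (Carol): manager_id=NULL -> NULL
  - employee 2 (Rosa): manager_id=NULL -> NULL
  - employee 3 (Wendy): manager_id=1 -> Carol
  - employee 4 (Xander): manager_id=1 -> Carol
  - employee 5 (Jack): manager_id=2 -> Rosa
  - employee 6 (Olivia): manager_id=2 -> Rosa
  - employee 7 (Dana): manager_id=1 -> Carol
  - employee 8 (Fiona): manager_id=5 -> Jack

SQL:
SELECT a.name, b.name AS department, c.name AS manager
FROM employees a
LEFT JOIN departments b ON a.dept_id = b.id
LEFT JOIN employees c ON a.manager_id = c.id

Result:
name   | department  | manager
-------+-------------+--------
Carol  | Sales       | NULL   
Rosa   | Operations  | NULL   
Wendy  | Engineering | Carol  
Xander | Engineering | Carol  
Jack   | Operations  | Rosa   
Olivia | Engineering | Rosa   
Dana   | NULL        | Carol  
Fiona  | Research    | Jack   


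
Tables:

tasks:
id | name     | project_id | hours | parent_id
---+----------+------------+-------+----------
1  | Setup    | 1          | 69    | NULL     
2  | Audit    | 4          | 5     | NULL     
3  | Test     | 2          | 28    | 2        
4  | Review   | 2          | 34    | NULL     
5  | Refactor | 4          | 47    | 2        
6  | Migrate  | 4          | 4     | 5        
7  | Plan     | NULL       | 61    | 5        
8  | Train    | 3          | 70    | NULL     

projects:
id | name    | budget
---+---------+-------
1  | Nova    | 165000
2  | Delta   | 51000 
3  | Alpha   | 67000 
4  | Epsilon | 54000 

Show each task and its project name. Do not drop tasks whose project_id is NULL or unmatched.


LEFT JOIN keeps every row from tasks (the left table); where project_id has no match in projects, the project columns become NULL. Walk through each task:
  - task 1 (Setup): project_id=1 -> matches Nova
  - task 2 (Audit): project_id=4 -> matches Epsilon
  - task 3 (Test): project_id=2 -> matches Delta
  - task 4 (Review): project_id=2 -> matches Delta
  - task 5 (Refactor): project_id=4 -> matches Epsilon
  - task 6 (Migrate): project_id=4 -> matches Epsilon
  - task 7 (Plan): project_id=NULL, no match -> kept with NULL
  - task 8 (Train): project_id=3 -> matches Alpha
All 8 rows appear; 1 has NULL project.

SQL:
SELECT a.name, b.name AS project
FROM tasks a
LEFT JOIN projects b ON a.project_id = b.id

Result:
name     | project
---------+--------
Setup    | Nova   
Audit    | Epsilon
Test     | Delta  
Review   | Delta  
Refactor | Epsilon
Migrate  | Epsilon
Plan     | NULL   
Train    | Alpha  


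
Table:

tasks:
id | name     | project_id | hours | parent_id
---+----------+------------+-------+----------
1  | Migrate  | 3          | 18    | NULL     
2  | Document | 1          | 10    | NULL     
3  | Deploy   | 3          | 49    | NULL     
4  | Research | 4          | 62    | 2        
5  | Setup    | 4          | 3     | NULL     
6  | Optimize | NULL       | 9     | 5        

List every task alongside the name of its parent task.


This is a self-join: tasks is joined to a second copy of itself, matching each row's parent_id to another row's id. Use LEFT JOIN so rows with parent_id=NULL are kept.
  - task 1 (Migrate): parent_id=NULL -> NULL
  - task 2 (Document): parent_id=NULL -> NULL
  - task 3 (Deploy): parent_id=NULL -> NULL
  - task 4 (Research): parent_id=2 -> Document
  - task 5 (Setup): parent_id=NULL -> NULL
  - task 6 (Optimize): parent_id=5 -> Setup

SQL:
SELECT a.name AS item, b.name AS parent
FROM tasks a
LEFT JOIN tasks b ON a.parent_id = b.id

Result:
item     | parent  
---------+---------
Migrate  | NULL    
Document | NULL    
Deploy   | NULL    
Research | Document
Setup    | NULL    
Optimize | Setup   


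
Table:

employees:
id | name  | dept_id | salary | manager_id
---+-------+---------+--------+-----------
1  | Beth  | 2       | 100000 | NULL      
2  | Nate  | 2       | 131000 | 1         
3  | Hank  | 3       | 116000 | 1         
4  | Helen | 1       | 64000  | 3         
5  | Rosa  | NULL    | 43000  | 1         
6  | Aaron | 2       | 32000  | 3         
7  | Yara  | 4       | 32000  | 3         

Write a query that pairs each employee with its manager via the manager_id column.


This is a self-join: employees is joined to a second copy of itself, matching each row's manager_id to another row's id. Use LEFT JOIN so rows with manager_id=NULL are kept.
  - employee 1 (Beth): manager_id=NULL -> NULL
  - employee 2 (Nate): manager_id=1 -> Beth
  - employee 3 (Hank): manager_id=1 -> Beth
  - employee 4 (Helen): manager_id=3 -> Hank
  - employee 5 (Rosa): manager_id=1 -> Beth
  - employee 6 (Aaron): manager_id=3 -> Hank
  - employee 7 (Yara): manager_id=3 -> Hank

SQL:
SELECT a.name AS item, b.name AS manager
FROM employees a
LEFT JOIN employees b ON a.manager_id = b.id

Result:
item  | manager
------+--------
Beth  | NULL   
Nate  | Beth   
Hank  | Beth   
Helen | Hank   
Rosa  | Beth   
Aaron | Hank   
Yara  | Hank   


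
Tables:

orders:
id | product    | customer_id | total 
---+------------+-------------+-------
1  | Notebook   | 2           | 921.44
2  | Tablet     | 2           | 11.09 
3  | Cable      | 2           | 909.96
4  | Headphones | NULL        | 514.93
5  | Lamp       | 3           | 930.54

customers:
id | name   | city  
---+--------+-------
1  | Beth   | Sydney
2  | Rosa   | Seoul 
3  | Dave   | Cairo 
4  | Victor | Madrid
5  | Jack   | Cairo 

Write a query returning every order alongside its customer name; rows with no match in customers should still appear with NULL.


LEFT JOIN keeps every row from orders (the left table); where customer_id has no match in customers, the customer columns become NULL. Walk through each order:
  - order 1 (Notebook): customer_id=2 -> matches Rosa
  - order 2 (Tablet): customer_id=2 -> matches Rosa
  - order 3 (Cable): customer_id=2 -> matches Rosa
  - order 4 (Headphones): customer_id=NULL, no match -> kept with NULL
  - order 5 (Lamp): customer_id=3 -> matches Dave
All 5 rows appear; 1 has NULL customer.

SQL:
SELECT a.product, b.name AS customer
FROM orders a
LEFT JOIN customers b ON a.customer_id = b.id

Result:
product    | customer
-----------+---------
Notebook   | Rosa    
Tablet     | Rosa    
Cable      | Rosa    
Headphones | NULL    
Lamp       | Dave    


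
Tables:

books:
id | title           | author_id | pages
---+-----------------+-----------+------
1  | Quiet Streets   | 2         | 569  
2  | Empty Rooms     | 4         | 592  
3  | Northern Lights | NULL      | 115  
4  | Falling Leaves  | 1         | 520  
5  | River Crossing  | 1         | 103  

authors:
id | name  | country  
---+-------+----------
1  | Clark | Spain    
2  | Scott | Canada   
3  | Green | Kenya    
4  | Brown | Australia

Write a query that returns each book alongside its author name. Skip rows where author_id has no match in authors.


INNER JOIN keeps only books rows whose author_id matches an id in authors. Walk through each book:
  - book 1 (Quiet Streets): author_id=2 -> matches Scott
  - book 2 (Empty Rooms): author_id=4 -> matches Brown
  - book 3 (Northern Lights): author_id=NULL, no match -> dropped
  - book 4 (Falling Leaves): author_id=1 -> matches Clark
  - book 5 (River Crossing): author_id=1 -> matches Clark
So 1 of 5 rows is dropped.

SQL:
SELECT a.title, b.name AS author
FROM books a
INNER JOIN authors b ON a.author_id = b.id

Result:
title          | author
---------------+-------
Quiet Streets  | Scott 
Empty Rooms    | Brown 
Falling Leaves | Clark 
River Crossing | Clark 


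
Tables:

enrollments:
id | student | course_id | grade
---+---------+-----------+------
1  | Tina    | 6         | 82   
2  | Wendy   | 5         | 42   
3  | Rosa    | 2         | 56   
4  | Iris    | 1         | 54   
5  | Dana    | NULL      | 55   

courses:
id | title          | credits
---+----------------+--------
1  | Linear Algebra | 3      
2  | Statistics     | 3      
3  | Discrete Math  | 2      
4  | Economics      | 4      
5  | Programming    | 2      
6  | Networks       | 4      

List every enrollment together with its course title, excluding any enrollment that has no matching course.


INNER JOIN keeps only enrollments rows whose course_id matches an id in courses. Walk through each enrollment:
  - enrollment 1 (Tina): course_id=6 -> matches Networks
  - enrollment 2 (Wendy): course_id=5 -> matches Programming
  - enrollment 3 (Rosa): course_id=2 -> matches Statistics
  - enrollment 4 (Iris): course_id=1 -> matches Linear Algebra
  - enrollment 5 (Dana): course_id=NULL, no match -> dropped
So 1 of 5 rows is dropped.

SQL:
SELECT a.student, b.title AS course
FROM enrollments a
INNER JOIN courses b ON a.course_id = b.id

Result:
student | course        
--------+---------------
Tina    | Networks      
Wendy   | Programming   
Rosa    | Statistics    
Iris    | Linear Algebra


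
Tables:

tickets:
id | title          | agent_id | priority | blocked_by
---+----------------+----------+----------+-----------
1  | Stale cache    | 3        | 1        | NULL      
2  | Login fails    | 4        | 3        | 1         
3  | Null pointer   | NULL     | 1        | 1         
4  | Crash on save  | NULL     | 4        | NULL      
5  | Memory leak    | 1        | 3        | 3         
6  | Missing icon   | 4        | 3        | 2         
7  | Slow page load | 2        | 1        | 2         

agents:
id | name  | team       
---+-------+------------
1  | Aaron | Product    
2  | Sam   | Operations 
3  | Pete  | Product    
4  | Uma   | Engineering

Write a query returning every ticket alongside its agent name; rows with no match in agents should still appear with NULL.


LEFT JOIN keeps every row from tickets (the left table); where agent_id has no match in agents, the agent columns become NULL. Walk through each ticket:
  - ticket 1 (Stale cache): agent_id=3 -> matches Pete
  - ticket 2 (Login fails): agent_id=4 -> matches Uma
  - ticket 3 (Null pointer): agent_id=NULL, no match -> kept with NULL
  - ticket 4 (Crash on save): agent_id=NULL, no match -> kept with NULL
  - ticket 5 (Memory leak): agent_id=1 -> matches Aaron
  - ticket 6 (Missing icon): agent_id=4 -> matches Uma
  - ticket 7 (Slow page load): agent_id=2 -> matches Sam
All 7 rows appear; 2 have NULL agent.

SQL:
SELECT a.title, b.name AS agent
FROM tickets a
LEFT JOIN agents b ON a.agent_id = b.id

Result:
title          | agent
---------------+------
Stale cache    | Pete 
Login fails    | Uma  
Null pointer   | NULL 
Crash on save  | NULL 
Memory leak    | Aaron
Missing icon   | Uma  
Slow page load | Sam  


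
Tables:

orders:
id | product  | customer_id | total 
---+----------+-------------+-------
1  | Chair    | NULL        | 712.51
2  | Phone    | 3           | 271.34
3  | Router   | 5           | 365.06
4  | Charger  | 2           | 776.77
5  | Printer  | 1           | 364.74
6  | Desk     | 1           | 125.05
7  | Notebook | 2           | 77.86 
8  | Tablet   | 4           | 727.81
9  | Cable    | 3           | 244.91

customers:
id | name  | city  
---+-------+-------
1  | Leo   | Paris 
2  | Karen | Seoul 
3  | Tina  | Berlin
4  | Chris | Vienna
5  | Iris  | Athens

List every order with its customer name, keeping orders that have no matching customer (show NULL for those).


LEFT JOIN keeps every row from orders (the left table); where customer_id has no match in customers, the customer columns become NULL. Walk through each order:
  - order 1 (Chair): customer_id=NULL, no match -> kept with NULL
  - order 2 (Phone): customer_id=3 -> matches Tina
  - order 3 (Router): customer_id=5 -> matches Iris
  - order 4 (Charger): customer_id=2 -> matches Karen
  - order 5 (Printer): customer_id=1 -> matches Leo
  - order 6 (Desk): customer_id=1 -> matches Leo
  - order 7 (Notebook): customer_id=2 -> matches Karen
  - order 8 (Tablet): customer_id=4 -> matches Chris
  - order 9 (Cable): customer_id=3 -> matches Tina
All 9 rows appear; 1 has NULL customer.

SQL:
SELECT a.product, b.name AS customer
FROM orders a
LEFT JOIN customers b ON a.customer_id = b.id

Result:
product  | customer
---------+---------
Chair    | NULL    
Phone    | Tina    
Router   | Iris    
Charger  | Karen   
Printer  | Leo     
Desk     | Leo     
Notebook | Karen   
Tablet   | Chris   
Cable    | Tina    


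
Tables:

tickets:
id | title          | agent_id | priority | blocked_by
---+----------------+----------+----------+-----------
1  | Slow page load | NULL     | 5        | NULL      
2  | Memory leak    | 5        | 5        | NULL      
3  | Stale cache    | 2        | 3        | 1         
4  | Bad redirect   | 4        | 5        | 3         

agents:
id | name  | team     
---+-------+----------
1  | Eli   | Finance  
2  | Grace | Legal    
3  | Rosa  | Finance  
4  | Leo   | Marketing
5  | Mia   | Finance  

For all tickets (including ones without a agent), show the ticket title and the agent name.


LEFT JOIN keeps every row from tickets (the left table); where agent_id has no match in agents, the agent columns become NULL. Walk through each ticket:
  - ticket 1 (Slow page load): agent_id=NULL, no match -> kept with NULL
  - ticket 2 (Memory leak): agent_id=5 -> matches Mia
  - ticket 3 (Stale cache): agent_id=2 -> matches Grace
  - ticket 4 (Bad redirect): agent_id=4 -> matches Leo
All 4 rows appear; 1 has NULL agent.

SQL:
SELECT a.title, b.name AS agent
FROM tickets a
LEFT JOIN agents b ON a.agent_id = b.id

Result:
title          | agent
---------------+------
Slow page load | NULL 
Memory leak    | Mia  
Stale cache    | Grace
Bad redirect   | Leo  


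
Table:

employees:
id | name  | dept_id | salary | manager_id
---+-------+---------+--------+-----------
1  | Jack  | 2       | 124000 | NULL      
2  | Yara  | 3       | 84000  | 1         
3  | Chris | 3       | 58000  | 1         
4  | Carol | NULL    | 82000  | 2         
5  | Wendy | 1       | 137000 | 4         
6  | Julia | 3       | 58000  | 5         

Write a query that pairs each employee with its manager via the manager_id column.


This is a self-join: employees is joined to a second copy of itself, matching each row's manager_id to another row's id. Use LEFT JOIN so rows with manager_id=NULL are kept.
  - employee 1 (Jack): manager_id=NULL -> NULL
  - employee 2 (Yara): manager_id=1 -> Jack
  - employee 3 (Chris): manager_id=1 -> Jack
  - employee 4 (Carol): manager_id=2 -> Yara
  - employee 5 (Wendy): manager_id=4 -> Carol
  - employee 6 (Julia): manager_id=5 -> Wendy

SQL:
SELECT a.name AS item, b.name AS manager
FROM employees a
LEFT JOIN employees b ON a.manager_id = b.id

Result:
item  | manager
------+--------
Jack  | NULL   
Yara  | Jack   
Chris | Jack   
Carol | Yara   
Wendy | Carol  
Julia | Wendy  


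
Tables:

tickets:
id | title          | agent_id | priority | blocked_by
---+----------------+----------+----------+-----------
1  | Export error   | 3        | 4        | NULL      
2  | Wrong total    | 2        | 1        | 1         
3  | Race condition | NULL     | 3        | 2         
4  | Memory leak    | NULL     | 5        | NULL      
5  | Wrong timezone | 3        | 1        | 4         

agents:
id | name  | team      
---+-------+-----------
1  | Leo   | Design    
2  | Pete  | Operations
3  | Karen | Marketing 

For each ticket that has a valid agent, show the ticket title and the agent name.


INNER JOIN keeps only tickets rows whose agent_id matches an id in agents. Walk through each ticket:
  - ticket 1 (Export error): agent_id=3 -> matches Karen
  - ticket 2 (Wrong total): agent_id=2 -> matches Pete
  - ticket 3 (Race condition): agent_id=NULL, no match -> dropped
  - ticket 4 (Memory leak): agent_id=NULL, no match -> dropped
  - ticket 5 (Wrong timezone): agent_id=3 -> matches Karen
So 2 of 5 rows are dropped.

SQL:
SELECT a.title, b.name AS agent
FROM tickets a
INNER JOIN agents b ON a.agent_id = b.id

Result:
title          | agent
---------------+------
Export error   | Karen
Wrong total    | Pete 
Wrong timezone | Karen


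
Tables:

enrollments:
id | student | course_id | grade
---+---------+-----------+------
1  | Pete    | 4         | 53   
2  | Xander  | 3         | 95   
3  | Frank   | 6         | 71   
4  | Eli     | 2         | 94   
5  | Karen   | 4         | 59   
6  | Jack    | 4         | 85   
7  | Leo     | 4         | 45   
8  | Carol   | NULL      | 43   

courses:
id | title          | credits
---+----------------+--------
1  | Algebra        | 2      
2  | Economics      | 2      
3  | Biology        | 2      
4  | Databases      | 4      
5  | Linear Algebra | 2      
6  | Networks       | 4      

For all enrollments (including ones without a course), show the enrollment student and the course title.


LEFT JOIN keeps every row from enrollments (the left table); where course_id has no match in courses, the course columns become NULL. Walk through each enrollment:
  - enrollment 1 (Pete): course_id=4 -> matches Databases
  - enrollment 2 (Xander): course_id=3 -> matches Biology
  - enrollment 3 (Frank): course_id=6 -> matches Networks
  - enrollment 4 (Eli): course_id=2 -> matches Economics
  - enrollment 5 (Karen): course_id=4 -> matches Databases
  - enrollment 6 (Jack): course_id=4 -> matches Databases
  - enrollment 7 (Leo): course_id=4 -> matches Databases
  - enrollment 8 (Carol): course_id=NULL, no match -> kept with NULL
All 8 rows appear; 1 has NULL course.

SQL:
SELECT a.student, b.title AS course
FROM enrollments a
LEFT JOIN courses b ON a.course_id = b.id

Result:
student | course   
--------+----------
Pete    | Databases
Xander  | Biology  
Frank   | Networks 
Eli     | Economics
Karen   | Databases
Jack    | Databases
Leo     | Databases
Carol   | NULL     
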